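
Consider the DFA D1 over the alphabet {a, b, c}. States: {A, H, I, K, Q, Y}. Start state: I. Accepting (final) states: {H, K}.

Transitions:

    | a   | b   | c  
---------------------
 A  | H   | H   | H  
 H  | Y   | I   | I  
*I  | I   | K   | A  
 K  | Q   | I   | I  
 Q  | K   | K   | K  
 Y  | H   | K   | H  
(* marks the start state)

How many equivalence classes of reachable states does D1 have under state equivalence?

3

All states are reachable from the start state.
Initial partition by acceptance: {H,K} | {A,I,Q,Y}.
Refine {A,I,Q,Y} on symbol a: members go to different blocks, giving {A,Q,Y} and {I}.
No further refinement is possible. Final partition (3 blocks): {H,K} | {A,Q,Y} | {I}.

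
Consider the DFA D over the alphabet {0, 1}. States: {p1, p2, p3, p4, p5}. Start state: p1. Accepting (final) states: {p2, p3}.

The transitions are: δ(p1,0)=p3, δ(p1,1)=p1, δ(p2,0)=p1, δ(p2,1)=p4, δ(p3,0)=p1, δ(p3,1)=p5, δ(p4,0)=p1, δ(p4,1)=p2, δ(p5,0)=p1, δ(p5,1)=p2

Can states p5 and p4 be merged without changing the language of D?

Every state is reachable, so we keep all 5.
Start with accepting vs non-accepting: {p2,p3} | {p1,p4,p5}.
Refine {p1,p4,p5} on symbol 0: members go to different blocks, giving {p4,p5} and {p1}.
Stable partition: {p2,p3} | {p4,p5} | {p1} — 3 equivalence classes.
p5 and p4 lie in the same block of the stable partition, so they are equivalent — no string distinguishes them.

Yes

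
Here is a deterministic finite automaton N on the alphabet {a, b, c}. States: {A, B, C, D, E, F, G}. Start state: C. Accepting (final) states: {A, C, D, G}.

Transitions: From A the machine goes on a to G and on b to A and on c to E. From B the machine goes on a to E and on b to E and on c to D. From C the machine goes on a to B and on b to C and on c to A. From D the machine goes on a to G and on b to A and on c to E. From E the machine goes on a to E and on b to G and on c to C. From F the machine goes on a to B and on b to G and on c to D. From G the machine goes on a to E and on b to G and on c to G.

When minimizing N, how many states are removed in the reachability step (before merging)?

1

BFS from C reaches {A, B, C, D, E, G}; the 1 state(s) F are never visited.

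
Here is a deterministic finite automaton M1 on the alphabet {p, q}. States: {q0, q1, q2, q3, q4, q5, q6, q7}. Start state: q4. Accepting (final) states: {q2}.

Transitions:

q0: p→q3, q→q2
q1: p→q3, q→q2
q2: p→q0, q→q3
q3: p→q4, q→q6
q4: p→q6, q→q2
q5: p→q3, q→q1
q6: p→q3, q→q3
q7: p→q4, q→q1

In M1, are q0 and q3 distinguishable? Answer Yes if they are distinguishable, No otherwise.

Reachable states from the start: {q0,q2,q3,q4,q6}. Unreachable: {q1,q5,q7} — drop them.
P0 = {q2} | {q0,q3,q4,q6}.
Split {q0,q3,q4,q6} by δ(·,q) → {q0,q4} and {q3,q6}.
On input p, block {q3,q6} splits into {q3} and {q6}.
Refine {q0,q4} on symbol p: members go to different blocks, giving {q0} and {q4}.
No further refinement is possible. Final partition (5 blocks): {q2} | {q0} | {q3} | {q6} | {q4}.
q0 and q3 end up in different blocks, so they are distinguishable. For instance, the string 'q' is accepted from only q0.

Yes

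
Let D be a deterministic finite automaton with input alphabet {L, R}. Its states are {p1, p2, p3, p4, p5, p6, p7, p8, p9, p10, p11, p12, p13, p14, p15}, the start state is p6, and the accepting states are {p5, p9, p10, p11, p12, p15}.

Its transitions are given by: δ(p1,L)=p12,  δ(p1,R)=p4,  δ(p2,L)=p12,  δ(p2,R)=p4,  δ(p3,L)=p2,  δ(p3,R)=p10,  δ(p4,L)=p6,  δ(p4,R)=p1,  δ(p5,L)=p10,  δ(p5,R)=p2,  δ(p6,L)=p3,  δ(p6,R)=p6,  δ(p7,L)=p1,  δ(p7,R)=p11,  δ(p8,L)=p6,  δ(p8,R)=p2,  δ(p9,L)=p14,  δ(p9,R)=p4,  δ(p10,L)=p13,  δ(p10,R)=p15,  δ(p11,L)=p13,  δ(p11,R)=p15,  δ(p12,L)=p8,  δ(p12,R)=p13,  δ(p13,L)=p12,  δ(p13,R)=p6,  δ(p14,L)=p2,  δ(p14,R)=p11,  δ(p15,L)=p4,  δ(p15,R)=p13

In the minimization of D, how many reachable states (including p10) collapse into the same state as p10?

1

First remove the unreachable states {p5,p7,p9,p11,p14}; 10 states remain.
P0 = {p10,p12,p15} | {p1,p2,p3,p4,p6,p8,p13}.
On input R, block {p10,p12,p15} splits into {p12,p15} and {p10}.
Split {p1,p2,p3,p4,p6,p8,p13} by δ(·,L) → {p3,p4,p6,p8} and {p1,p2,p13}.
Split {p3,p4,p6,p8} by δ(·,L) → {p4,p6,p8} and {p3}.
Split {p4,p6,p8} by δ(·,L) → {p4,p8} and {p6}.
Split {p1,p2,p13} by δ(·,R) → {p1,p2} and {p13}.
The partition is now stable with 7 blocks: {p12,p15} | {p4,p8} | {p10} | {p1,p2} | {p3} | {p6} | {p13}.
The equivalence class containing p10 is {p10}, of size 1.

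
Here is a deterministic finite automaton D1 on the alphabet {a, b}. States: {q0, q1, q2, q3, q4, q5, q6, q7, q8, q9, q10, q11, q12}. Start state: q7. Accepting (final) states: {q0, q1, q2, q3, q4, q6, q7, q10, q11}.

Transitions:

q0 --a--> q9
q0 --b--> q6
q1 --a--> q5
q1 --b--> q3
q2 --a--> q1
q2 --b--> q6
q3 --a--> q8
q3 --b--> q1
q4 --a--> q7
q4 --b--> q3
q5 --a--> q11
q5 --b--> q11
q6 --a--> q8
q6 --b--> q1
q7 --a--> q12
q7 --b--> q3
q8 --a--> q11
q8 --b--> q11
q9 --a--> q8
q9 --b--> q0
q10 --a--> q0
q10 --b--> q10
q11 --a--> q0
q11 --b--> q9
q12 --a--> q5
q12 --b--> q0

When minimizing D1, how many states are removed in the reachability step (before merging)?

3

No path from q7 leads to q2, q4, q10; the other 10 states are all reachable.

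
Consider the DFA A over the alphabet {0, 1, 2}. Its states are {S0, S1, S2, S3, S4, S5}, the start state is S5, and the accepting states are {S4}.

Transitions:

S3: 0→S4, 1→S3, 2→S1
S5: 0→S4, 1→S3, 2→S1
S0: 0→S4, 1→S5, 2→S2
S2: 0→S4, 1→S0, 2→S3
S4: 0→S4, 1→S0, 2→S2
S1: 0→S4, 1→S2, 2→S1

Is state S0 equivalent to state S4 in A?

No

P0 = {S4} | {S0,S1,S2,S3,S5}.
No further refinement is possible. Final partition (2 blocks): {S4} | {S0,S1,S2,S3,S5}.
S0 and S4 end up in different blocks, so they are distinguishable. For instance, the string 'ε' is accepted from only S4.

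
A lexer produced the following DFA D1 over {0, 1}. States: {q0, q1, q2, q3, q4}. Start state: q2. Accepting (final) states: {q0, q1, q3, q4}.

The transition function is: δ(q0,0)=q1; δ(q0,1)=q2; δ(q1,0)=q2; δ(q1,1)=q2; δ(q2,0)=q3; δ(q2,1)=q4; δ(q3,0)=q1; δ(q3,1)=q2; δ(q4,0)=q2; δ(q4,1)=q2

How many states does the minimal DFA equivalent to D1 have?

3

States {q0} cannot be reached from the start state, so discard them.
Initial partition by acceptance: {q1,q3,q4} | {q2}.
Refine {q1,q3,q4} on symbol 0: members go to different blocks, giving {q1,q4} and {q3}.
Stable partition: {q1,q4} | {q2} | {q3} — 3 equivalence classes.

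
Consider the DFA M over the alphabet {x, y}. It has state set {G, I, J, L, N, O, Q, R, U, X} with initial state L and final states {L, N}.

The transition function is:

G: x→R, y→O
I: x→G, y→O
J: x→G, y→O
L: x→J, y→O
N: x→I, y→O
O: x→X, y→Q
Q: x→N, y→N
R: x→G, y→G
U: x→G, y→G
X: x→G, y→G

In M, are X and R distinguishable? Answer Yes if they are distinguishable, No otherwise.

Reachable states from the start: {G,I,J,L,N,O,Q,R,X}. Unreachable: {U} — drop them.
P0 = {L,N} | {G,I,J,O,Q,R,X}.
On input x, block {G,I,J,O,Q,R,X} splits into {G,I,J,O,R,X} and {Q}.
On input y, block {G,I,J,O,R,X} splits into {G,I,J,R,X} and {O}.
Refine {G,I,J,R,X} on symbol y: members go to different blocks, giving {G,I,J} and {R,X}.
Refine {G,I,J} on symbol x: members go to different blocks, giving {I,J} and {G}.
The partition is now stable with 6 blocks: {L,N} | {I,J} | {Q} | {O} | {R,X} | {G}.
X and R lie in the same block of the stable partition, so they are equivalent — no string distinguishes them.

No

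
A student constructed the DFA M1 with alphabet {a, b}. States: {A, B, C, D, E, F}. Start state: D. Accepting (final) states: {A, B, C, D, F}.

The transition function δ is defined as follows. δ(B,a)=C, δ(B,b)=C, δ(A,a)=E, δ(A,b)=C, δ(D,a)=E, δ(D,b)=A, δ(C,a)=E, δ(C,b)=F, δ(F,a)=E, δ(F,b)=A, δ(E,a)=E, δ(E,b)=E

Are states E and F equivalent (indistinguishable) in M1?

Reachable states from the start: {A,C,D,E,F}. Unreachable: {B} — drop them.
Initial partition by acceptance: {A,C,D,F} | {E}.
The partition is now stable with 2 blocks: {A,C,D,F} | {E}.
E and F end up in different blocks, so they are distinguishable. For instance, the string 'ε' is accepted from only F.

No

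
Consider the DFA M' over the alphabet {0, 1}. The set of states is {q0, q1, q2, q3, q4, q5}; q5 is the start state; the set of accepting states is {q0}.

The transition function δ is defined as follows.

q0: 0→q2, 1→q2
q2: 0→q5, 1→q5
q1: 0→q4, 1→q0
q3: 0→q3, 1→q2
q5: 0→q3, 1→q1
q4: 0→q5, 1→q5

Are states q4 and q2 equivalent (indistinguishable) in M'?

Yes

Every state is reachable, so we keep all 6.
Initial partition by acceptance: {q0} | {q1,q2,q3,q4,q5}.
Split {q1,q2,q3,q4,q5} by δ(·,1) → {q2,q3,q4,q5} and {q1}.
Split {q2,q3,q4,q5} by δ(·,1) → {q2,q3,q4} and {q5}.
On input 0, block {q2,q3,q4} splits into {q2,q4} and {q3}.
No further refinement is possible. Final partition (5 blocks): {q0} | {q2,q4} | {q1} | {q5} | {q3}.
q4 and q2 lie in the same block of the stable partition, so they are equivalent — no string distinguishes them.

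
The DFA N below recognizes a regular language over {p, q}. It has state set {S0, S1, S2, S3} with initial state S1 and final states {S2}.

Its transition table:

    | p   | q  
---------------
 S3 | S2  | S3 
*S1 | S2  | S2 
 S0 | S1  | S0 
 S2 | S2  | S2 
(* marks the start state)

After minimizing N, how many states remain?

Reachable states from the start: {S1,S2}. Unreachable: {S0,S3} — drop them.
Initial partition by acceptance: {S2} | {S1}.
The partition is now stable with 2 blocks: {S2} | {S1}.

2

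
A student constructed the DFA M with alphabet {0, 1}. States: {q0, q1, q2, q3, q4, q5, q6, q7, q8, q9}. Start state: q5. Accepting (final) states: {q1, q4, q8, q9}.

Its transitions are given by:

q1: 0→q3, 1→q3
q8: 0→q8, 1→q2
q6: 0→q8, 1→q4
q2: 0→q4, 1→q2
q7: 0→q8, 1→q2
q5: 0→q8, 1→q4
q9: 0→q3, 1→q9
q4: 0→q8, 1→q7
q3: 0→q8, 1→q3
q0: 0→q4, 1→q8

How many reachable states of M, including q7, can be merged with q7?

2

Reachable states from the start: {q2,q4,q5,q7,q8}. Unreachable: {q0,q1,q3,q6,q9} — drop them.
P0 = {q4,q8} | {q2,q5,q7}.
Refine {q2,q5,q7} on symbol 1: members go to different blocks, giving {q2,q7} and {q5}.
The partition is now stable with 3 blocks: {q4,q8} | {q2,q7} | {q5}.
State q7 belongs to the block {q2,q7}, which has 2 states.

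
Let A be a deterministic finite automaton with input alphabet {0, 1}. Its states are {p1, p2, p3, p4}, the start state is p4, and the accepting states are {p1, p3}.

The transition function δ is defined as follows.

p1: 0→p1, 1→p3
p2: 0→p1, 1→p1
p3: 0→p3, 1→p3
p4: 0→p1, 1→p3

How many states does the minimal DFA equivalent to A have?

Reachable states from the start: {p1,p3,p4}. Unreachable: {p2} — drop them.
Initial partition by acceptance: {p1,p3} | {p4}.
The partition is now stable with 2 blocks: {p1,p3} | {p4}.

2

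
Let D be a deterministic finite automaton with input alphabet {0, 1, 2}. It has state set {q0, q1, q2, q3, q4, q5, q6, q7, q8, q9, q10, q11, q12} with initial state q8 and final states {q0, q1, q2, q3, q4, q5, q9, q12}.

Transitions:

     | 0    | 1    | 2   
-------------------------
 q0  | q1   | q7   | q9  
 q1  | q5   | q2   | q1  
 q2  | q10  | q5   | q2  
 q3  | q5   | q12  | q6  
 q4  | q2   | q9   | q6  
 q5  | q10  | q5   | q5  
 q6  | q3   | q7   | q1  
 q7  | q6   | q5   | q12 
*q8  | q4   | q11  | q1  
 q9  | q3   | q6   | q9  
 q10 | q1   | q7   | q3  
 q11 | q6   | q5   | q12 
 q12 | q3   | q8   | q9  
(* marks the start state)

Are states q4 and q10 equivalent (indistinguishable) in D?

No

First remove the unreachable states {q0}; 12 states remain.
Initial partition by acceptance: {q1,q2,q3,q4,q5,q9,q12} | {q6,q7,q8,q10,q11}.
Split {q1,q2,q3,q4,q5,q9,q12} by δ(·,0) → {q1,q3,q4,q9,q12} and {q2,q5}.
On input 0, block {q1,q3,q4,q9,q12} splits into {q1,q3,q4} and {q9,q12}.
On input 1, block {q1,q3,q4} splits into {q3,q4} and {q1}.
On input 0, block {q6,q7,q8,q10,q11} splits into {q6,q8} and {q7,q11} and {q10}.
The partition is now stable with 7 blocks: {q3,q4} | {q6,q8} | {q2,q5} | {q9,q12} | {q1} | {q7,q11} | {q10}.
q4 and q10 end up in different blocks, so they are distinguishable. For instance, the string 'ε' is accepted from only q4.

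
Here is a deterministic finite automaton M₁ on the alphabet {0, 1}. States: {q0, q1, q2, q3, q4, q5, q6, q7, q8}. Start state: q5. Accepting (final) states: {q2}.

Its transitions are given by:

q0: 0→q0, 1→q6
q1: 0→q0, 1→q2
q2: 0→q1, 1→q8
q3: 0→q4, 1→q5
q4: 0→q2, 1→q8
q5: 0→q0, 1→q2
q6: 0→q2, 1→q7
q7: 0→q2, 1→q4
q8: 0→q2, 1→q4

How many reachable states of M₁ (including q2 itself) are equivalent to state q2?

1

Reachable states from the start: {q0,q1,q2,q4,q5,q6,q7,q8}. Unreachable: {q3} — drop them.
Start with accepting vs non-accepting: {q2} | {q0,q1,q4,q5,q6,q7,q8}.
Refine {q0,q1,q4,q5,q6,q7,q8} on symbol 0: members go to different blocks, giving {q4,q6,q7,q8} and {q0,q1,q5}.
Split {q0,q1,q5} by δ(·,1) → {q1,q5} and {q0}.
Stable partition: {q2} | {q4,q6,q7,q8} | {q1,q5} | {q0} — 4 equivalence classes.
The equivalence class containing q2 is {q2}, of size 1.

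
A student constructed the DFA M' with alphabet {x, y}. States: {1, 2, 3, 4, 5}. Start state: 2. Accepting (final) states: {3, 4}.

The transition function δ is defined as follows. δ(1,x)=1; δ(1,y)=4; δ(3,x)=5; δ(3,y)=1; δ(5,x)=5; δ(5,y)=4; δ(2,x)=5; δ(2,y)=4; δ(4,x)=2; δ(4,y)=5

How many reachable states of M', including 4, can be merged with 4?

1

States {1,3} cannot be reached from the start state, so discard them.
Initial partition by acceptance: {4} | {2,5}.
No further refinement is possible. Final partition (2 blocks): {4} | {2,5}.
State 4 belongs to the block {4}, which has 1 states.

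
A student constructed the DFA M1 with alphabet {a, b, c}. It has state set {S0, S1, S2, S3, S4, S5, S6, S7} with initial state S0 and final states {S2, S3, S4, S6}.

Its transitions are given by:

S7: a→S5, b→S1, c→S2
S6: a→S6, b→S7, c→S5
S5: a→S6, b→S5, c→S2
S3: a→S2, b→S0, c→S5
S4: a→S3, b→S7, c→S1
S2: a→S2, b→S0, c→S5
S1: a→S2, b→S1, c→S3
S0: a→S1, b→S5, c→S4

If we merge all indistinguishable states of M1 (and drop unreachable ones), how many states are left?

Initial partition by acceptance: {S2,S3,S4,S6} | {S0,S1,S5,S7}.
On input a, block {S0,S1,S5,S7} splits into {S0,S7} and {S1,S5}.
No further refinement is possible. Final partition (3 blocks): {S2,S3,S4,S6} | {S0,S7} | {S1,S5}.

3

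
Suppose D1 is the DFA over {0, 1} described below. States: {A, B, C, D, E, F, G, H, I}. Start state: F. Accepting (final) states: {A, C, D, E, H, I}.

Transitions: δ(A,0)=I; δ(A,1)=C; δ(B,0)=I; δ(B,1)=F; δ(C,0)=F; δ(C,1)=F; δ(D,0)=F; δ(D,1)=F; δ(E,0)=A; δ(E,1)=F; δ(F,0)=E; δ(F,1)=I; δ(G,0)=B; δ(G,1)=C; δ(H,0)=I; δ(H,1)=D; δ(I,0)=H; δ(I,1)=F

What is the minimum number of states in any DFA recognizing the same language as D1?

4

States {B,G} cannot be reached from the start state, so discard them.
P0 = {A,C,D,E,H,I} | {F}.
On input 0, block {A,C,D,E,H,I} splits into {A,E,H,I} and {C,D}.
On input 1, block {A,E,H,I} splits into {A,H} and {E,I}.
No further refinement is possible. Final partition (4 blocks): {A,H} | {F} | {C,D} | {E,I}.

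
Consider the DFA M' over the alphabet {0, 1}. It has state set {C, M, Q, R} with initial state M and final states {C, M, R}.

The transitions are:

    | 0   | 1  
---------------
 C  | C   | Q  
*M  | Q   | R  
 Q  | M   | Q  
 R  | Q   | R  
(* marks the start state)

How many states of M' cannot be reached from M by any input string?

BFS from M reaches {M, Q, R}; the 1 state(s) C are never visited.

1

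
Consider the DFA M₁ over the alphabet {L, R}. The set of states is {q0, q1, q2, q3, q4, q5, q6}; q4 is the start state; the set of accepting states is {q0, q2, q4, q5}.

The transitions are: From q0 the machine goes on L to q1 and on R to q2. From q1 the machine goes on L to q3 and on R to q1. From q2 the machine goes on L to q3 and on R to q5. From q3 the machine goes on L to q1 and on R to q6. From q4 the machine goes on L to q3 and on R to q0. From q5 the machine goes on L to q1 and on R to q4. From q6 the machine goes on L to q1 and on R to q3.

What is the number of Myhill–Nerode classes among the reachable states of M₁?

2

Every state is reachable, so we keep all 7.
Initial partition by acceptance: {q0,q2,q4,q5} | {q1,q3,q6}.
The partition is now stable with 2 blocks: {q0,q2,q4,q5} | {q1,q3,q6}.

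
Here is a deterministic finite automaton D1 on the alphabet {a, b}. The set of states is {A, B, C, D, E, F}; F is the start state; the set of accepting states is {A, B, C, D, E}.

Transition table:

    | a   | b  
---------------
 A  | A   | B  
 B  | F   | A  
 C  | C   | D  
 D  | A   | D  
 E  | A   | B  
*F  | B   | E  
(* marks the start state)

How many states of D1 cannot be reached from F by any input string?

BFS from F reaches {A, B, E, F}; the 2 state(s) C, D are never visited.

2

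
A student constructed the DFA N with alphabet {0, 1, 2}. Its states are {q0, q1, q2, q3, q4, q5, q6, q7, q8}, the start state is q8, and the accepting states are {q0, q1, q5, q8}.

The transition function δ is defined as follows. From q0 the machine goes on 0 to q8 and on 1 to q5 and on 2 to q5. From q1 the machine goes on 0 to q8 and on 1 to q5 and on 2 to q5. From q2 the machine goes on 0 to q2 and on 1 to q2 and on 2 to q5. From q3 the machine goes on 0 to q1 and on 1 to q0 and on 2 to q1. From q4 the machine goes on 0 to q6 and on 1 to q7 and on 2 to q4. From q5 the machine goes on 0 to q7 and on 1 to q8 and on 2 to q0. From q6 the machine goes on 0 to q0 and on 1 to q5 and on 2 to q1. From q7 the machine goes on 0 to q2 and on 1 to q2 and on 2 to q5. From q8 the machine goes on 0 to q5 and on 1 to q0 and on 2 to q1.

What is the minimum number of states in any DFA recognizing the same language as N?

Reachable states from the start: {q0,q1,q2,q5,q7,q8}. Unreachable: {q3,q4,q6} — drop them.
Start with accepting vs non-accepting: {q0,q1,q5,q8} | {q2,q7}.
On input 0, block {q0,q1,q5,q8} splits into {q0,q1,q8} and {q5}.
Refine {q0,q1,q8} on symbol 0: members go to different blocks, giving {q0,q1} and {q8}.
The partition is now stable with 4 blocks: {q0,q1} | {q2,q7} | {q5} | {q8}.

4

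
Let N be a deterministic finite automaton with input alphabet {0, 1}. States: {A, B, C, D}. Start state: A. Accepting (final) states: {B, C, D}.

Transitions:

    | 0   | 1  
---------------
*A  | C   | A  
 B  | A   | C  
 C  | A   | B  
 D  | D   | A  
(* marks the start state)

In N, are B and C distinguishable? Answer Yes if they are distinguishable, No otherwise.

No

States {D} cannot be reached from the start state, so discard them.
Start with accepting vs non-accepting: {B,C} | {A}.
No further refinement is possible. Final partition (2 blocks): {B,C} | {A}.
B and C lie in the same block of the stable partition, so they are equivalent — no string distinguishes them.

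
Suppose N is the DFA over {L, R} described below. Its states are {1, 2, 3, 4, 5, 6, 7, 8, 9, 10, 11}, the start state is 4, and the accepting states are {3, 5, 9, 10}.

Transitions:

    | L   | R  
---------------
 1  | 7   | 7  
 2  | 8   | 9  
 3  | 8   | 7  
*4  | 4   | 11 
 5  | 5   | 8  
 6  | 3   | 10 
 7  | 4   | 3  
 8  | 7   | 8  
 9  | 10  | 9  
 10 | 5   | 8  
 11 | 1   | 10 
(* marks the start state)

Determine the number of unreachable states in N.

No path from 4 leads to 2, 6, 9; the other 8 states are all reachable.

3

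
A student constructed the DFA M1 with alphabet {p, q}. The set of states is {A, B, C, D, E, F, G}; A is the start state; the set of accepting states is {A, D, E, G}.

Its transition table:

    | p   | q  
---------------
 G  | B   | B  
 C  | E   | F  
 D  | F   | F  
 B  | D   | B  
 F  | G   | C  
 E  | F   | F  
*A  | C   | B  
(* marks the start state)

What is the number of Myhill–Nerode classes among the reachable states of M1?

Start with accepting vs non-accepting: {A,D,E,G} | {B,C,F}.
No further refinement is possible. Final partition (2 blocks): {A,D,E,G} | {B,C,F}.

2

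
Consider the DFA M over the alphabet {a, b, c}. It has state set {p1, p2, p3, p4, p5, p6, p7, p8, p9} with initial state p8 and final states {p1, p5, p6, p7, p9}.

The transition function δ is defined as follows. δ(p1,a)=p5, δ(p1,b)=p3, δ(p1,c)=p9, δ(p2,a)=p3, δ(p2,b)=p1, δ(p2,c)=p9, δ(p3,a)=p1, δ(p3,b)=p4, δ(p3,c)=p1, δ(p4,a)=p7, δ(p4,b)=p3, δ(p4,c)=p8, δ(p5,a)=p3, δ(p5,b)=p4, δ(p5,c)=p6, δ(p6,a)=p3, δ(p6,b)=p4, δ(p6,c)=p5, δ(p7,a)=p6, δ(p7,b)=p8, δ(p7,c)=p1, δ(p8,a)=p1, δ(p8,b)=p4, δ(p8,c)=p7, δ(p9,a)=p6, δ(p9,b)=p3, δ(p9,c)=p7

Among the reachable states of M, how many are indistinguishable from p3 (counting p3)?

Reachable states from the start: {p1,p3,p4,p5,p6,p7,p8,p9}. Unreachable: {p2} — drop them.
P0 = {p1,p5,p6,p7,p9} | {p3,p4,p8}.
On input a, block {p1,p5,p6,p7,p9} splits into {p1,p7,p9} and {p5,p6}.
On input c, block {p3,p4,p8} splits into {p3,p8} and {p4}.
No further refinement is possible. Final partition (4 blocks): {p1,p7,p9} | {p3,p8} | {p5,p6} | {p4}.
The equivalence class containing p3 is {p3,p8}, of size 2.

2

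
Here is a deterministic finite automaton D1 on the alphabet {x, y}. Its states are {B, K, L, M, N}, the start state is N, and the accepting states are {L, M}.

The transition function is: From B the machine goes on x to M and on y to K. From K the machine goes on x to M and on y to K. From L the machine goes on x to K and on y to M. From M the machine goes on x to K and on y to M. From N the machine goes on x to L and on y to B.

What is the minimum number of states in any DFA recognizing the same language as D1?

2

All states are reachable from the start state.
P0 = {L,M} | {B,K,N}.
Stable partition: {L,M} | {B,K,N} — 2 equivalence classes.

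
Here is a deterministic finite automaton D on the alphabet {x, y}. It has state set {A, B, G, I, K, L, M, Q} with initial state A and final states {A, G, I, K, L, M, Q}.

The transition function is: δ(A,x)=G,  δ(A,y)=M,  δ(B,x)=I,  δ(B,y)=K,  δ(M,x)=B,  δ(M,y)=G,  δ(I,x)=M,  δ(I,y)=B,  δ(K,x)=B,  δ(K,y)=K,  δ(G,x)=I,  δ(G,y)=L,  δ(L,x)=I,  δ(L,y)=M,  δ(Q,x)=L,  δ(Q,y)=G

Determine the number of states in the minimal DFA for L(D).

7

First remove the unreachable states {Q}; 7 states remain.
P0 = {A,G,I,K,L,M} | {B}.
On input x, block {A,G,I,K,L,M} splits into {A,G,I,L} and {K,M}.
Split {A,G,I,L} by δ(·,x) → {A,G,L} and {I}.
On input x, block {A,G,L} splits into {G,L} and {A}.
Refine {G,L} on symbol y: members go to different blocks, giving {G} and {L}.
On input y, block {K,M} splits into {K} and {M}.
No further refinement is possible. Final partition (7 blocks): {G} | {B} | {K} | {I} | {A} | {L} | {M}.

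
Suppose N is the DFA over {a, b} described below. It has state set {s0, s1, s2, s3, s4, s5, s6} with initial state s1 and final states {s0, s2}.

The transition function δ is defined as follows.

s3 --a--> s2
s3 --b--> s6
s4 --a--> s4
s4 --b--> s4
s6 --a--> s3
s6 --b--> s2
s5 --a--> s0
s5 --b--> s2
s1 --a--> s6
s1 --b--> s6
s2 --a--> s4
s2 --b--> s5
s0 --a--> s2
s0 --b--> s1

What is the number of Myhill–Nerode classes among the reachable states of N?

Initial partition by acceptance: {s0,s2} | {s1,s3,s4,s5,s6}.
On input a, block {s0,s2} splits into {s0} and {s2}.
Refine {s1,s3,s4,s5,s6} on symbol a: members go to different blocks, giving {s1,s4,s6} and {s3} and {s5}.
On input a, block {s1,s4,s6} splits into {s1,s4} and {s6}.
On input a, block {s1,s4} splits into {s1} and {s4}.
Stable partition: {s0} | {s1} | {s2} | {s3} | {s5} | {s6} | {s4} — 7 equivalence classes.

7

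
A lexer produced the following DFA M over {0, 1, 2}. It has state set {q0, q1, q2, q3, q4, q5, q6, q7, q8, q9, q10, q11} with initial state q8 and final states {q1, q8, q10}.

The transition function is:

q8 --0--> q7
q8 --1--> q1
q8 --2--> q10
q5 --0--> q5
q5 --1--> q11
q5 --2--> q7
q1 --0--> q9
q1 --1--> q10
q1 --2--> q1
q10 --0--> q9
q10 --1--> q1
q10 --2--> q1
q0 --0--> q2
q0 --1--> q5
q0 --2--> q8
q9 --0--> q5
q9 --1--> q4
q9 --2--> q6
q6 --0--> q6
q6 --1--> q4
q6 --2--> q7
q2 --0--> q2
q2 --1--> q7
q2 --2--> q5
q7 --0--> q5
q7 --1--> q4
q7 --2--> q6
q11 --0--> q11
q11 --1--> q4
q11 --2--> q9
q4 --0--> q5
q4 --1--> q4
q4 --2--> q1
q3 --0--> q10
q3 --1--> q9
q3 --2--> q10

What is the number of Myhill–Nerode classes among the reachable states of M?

First remove the unreachable states {q0,q2,q3}; 9 states remain.
Initial partition by acceptance: {q1,q8,q10} | {q4,q5,q6,q7,q9,q11}.
On input 2, block {q4,q5,q6,q7,q9,q11} splits into {q5,q6,q7,q9,q11} and {q4}.
Split {q5,q6,q7,q9,q11} by δ(·,1) → {q6,q7,q9,q11} and {q5}.
Split {q6,q7,q9,q11} by δ(·,0) → {q6,q11} and {q7,q9}.
No further refinement is possible. Final partition (5 blocks): {q1,q8,q10} | {q6,q11} | {q4} | {q5} | {q7,q9}.

5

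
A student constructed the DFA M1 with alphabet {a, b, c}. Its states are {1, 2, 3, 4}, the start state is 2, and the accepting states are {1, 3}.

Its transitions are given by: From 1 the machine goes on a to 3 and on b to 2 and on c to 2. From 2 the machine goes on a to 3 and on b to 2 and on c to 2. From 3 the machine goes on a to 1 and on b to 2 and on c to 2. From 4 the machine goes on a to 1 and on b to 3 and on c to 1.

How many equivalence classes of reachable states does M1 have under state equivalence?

2

States {4} cannot be reached from the start state, so discard them.
P0 = {1,3} | {2}.
No further refinement is possible. Final partition (2 blocks): {1,3} | {2}.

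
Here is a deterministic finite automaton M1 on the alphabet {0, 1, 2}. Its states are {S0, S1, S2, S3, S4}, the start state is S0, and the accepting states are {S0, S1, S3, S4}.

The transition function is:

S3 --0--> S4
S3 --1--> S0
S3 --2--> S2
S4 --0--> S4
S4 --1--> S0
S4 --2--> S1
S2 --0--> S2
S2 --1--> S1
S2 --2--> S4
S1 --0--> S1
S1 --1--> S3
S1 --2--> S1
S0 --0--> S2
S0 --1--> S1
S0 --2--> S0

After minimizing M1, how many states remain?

All states are reachable from the start state.
Initial partition by acceptance: {S0,S1,S3,S4} | {S2}.
On input 0, block {S0,S1,S3,S4} splits into {S1,S3,S4} and {S0}.
Refine {S1,S3,S4} on symbol 1: members go to different blocks, giving {S3,S4} and {S1}.
Split {S3,S4} by δ(·,2) → {S3} and {S4}.
Stable partition: {S3} | {S2} | {S0} | {S1} | {S4} — 5 equivalence classes.

5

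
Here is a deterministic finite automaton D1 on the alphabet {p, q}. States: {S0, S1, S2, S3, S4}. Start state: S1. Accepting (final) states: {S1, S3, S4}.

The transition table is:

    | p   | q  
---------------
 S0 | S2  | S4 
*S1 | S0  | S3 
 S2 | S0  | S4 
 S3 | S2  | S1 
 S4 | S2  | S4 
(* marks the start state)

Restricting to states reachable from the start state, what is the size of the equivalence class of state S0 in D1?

2

P0 = {S1,S3,S4} | {S0,S2}.
The partition is now stable with 2 blocks: {S1,S3,S4} | {S0,S2}.
The equivalence class containing S0 is {S0,S2}, of size 2.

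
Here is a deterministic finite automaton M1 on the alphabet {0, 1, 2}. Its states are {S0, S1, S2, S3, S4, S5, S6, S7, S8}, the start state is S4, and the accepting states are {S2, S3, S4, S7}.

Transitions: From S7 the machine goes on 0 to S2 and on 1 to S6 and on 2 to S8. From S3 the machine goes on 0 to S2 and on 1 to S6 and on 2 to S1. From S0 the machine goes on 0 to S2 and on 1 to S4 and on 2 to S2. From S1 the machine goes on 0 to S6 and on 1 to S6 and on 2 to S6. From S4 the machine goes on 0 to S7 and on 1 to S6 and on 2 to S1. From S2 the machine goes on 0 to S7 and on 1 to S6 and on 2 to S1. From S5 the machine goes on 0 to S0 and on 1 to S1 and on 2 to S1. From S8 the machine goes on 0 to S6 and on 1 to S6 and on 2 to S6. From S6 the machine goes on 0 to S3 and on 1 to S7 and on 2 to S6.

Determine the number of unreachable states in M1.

2

BFS from S4 reaches {S1, S2, S3, S4, S6, S7, S8}; the 2 state(s) S0, S5 are never visited.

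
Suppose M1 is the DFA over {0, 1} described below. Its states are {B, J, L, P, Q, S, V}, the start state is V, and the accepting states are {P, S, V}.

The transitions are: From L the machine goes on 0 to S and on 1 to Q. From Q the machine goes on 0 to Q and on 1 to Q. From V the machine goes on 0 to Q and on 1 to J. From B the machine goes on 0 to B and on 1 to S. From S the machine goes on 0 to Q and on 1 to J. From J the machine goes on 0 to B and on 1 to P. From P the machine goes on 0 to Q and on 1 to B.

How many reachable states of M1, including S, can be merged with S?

3

Reachable states from the start: {B,J,P,Q,S,V}. Unreachable: {L} — drop them.
Start with accepting vs non-accepting: {P,S,V} | {B,J,Q}.
Refine {B,J,Q} on symbol 1: members go to different blocks, giving {B,J} and {Q}.
The partition is now stable with 3 blocks: {P,S,V} | {B,J} | {Q}.
The equivalence class containing S is {P,S,V}, of size 3.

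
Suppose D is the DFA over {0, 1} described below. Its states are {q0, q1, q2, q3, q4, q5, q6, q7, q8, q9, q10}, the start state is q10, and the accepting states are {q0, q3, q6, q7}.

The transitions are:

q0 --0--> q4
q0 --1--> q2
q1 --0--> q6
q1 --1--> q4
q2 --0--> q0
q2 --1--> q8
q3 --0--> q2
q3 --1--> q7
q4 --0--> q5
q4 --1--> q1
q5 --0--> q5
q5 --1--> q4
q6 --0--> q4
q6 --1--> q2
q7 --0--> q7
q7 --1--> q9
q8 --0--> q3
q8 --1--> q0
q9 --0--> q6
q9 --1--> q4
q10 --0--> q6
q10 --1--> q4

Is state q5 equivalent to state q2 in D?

All states are reachable from the start state.
Start with accepting vs non-accepting: {q0,q3,q6,q7} | {q1,q2,q4,q5,q8,q9,q10}.
Split {q0,q3,q6,q7} by δ(·,0) → {q0,q3,q6} and {q7}.
Split {q0,q3,q6} by δ(·,1) → {q0,q6} and {q3}.
Split {q1,q2,q4,q5,q8,q9,q10} by δ(·,0) → {q1,q2,q9,q10} and {q4,q5} and {q8}.
Refine {q1,q2,q9,q10} on symbol 1: members go to different blocks, giving {q1,q9,q10} and {q2}.
On input 1, block {q4,q5} splits into {q4} and {q5}.
No further refinement is possible. Final partition (8 blocks): {q0,q6} | {q1,q9,q10} | {q7} | {q3} | {q4} | {q8} | {q2} | {q5}.
q5 and q2 end up in different blocks, so they are distinguishable. For instance, the string '0' is accepted from only q2.

No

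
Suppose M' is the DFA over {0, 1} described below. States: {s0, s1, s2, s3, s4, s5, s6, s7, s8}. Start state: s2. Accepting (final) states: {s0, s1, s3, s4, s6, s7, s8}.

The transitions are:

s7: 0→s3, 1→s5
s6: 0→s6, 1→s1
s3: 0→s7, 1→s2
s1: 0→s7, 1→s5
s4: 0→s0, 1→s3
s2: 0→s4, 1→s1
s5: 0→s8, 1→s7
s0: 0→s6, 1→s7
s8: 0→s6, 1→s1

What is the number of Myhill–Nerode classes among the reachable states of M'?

All states are reachable from the start state.
Initial partition by acceptance: {s0,s1,s3,s4,s6,s7,s8} | {s2,s5}.
Split {s0,s1,s3,s4,s6,s7,s8} by δ(·,1) → {s0,s4,s6,s8} and {s1,s3,s7}.
The partition is now stable with 3 blocks: {s0,s4,s6,s8} | {s2,s5} | {s1,s3,s7}.

3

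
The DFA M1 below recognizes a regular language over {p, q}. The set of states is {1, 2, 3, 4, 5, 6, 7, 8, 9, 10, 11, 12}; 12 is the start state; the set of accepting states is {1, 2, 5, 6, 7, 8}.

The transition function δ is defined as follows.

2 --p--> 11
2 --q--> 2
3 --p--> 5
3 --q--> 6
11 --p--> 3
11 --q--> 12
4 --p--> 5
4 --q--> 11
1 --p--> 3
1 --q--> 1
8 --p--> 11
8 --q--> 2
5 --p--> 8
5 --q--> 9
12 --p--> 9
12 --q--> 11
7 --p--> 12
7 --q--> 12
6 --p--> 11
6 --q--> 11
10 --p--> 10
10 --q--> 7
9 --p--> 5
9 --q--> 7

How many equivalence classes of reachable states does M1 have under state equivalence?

Reachable states from the start: {2,3,5,6,7,8,9,11,12}. Unreachable: {1,4,10} — drop them.
Start with accepting vs non-accepting: {2,5,6,7,8} | {3,9,11,12}.
On input p, block {2,5,6,7,8} splits into {2,6,7,8} and {5}.
On input q, block {2,6,7,8} splits into {2,8} and {6,7}.
Split {3,9,11,12} by δ(·,p) → {3,9} and {11,12}.
Stable partition: {2,8} | {3,9} | {5} | {6,7} | {11,12} — 5 equivalence classes.

5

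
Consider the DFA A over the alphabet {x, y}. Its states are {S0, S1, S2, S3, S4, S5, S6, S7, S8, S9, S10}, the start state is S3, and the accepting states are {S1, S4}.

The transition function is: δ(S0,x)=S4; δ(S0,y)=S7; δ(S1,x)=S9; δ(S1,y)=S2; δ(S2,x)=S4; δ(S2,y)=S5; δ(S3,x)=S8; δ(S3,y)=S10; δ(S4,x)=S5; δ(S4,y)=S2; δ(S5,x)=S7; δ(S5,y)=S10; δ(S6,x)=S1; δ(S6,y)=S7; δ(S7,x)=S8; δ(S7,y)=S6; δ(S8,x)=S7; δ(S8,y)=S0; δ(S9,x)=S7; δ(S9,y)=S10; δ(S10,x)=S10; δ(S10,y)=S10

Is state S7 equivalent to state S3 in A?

Initial partition by acceptance: {S1,S4} | {S0,S2,S3,S5,S6,S7,S8,S9,S10}.
Refine {S0,S2,S3,S5,S6,S7,S8,S9,S10} on symbol x: members go to different blocks, giving {S3,S5,S7,S8,S9,S10} and {S0,S2,S6}.
Split {S3,S5,S7,S8,S9,S10} by δ(·,y) → {S3,S5,S9,S10} and {S7,S8}.
Refine {S3,S5,S9,S10} on symbol x: members go to different blocks, giving {S3,S5,S9} and {S10}.
Refine {S0,S2,S6} on symbol y: members go to different blocks, giving {S0,S6} and {S2}.
The partition is now stable with 6 blocks: {S1,S4} | {S3,S5,S9} | {S0,S6} | {S7,S8} | {S10} | {S2}.
S7 and S3 end up in different blocks, so they are distinguishable. For instance, the string 'yx' is accepted from only S7.

No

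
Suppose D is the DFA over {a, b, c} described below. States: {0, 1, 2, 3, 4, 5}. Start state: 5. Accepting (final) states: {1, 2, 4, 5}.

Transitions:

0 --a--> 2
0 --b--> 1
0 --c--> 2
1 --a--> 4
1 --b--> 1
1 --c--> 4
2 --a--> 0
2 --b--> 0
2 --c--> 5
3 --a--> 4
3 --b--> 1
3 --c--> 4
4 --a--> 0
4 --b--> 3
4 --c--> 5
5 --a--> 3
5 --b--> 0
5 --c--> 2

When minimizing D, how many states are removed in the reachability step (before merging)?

0

Every one of the 6 states is reachable from 5.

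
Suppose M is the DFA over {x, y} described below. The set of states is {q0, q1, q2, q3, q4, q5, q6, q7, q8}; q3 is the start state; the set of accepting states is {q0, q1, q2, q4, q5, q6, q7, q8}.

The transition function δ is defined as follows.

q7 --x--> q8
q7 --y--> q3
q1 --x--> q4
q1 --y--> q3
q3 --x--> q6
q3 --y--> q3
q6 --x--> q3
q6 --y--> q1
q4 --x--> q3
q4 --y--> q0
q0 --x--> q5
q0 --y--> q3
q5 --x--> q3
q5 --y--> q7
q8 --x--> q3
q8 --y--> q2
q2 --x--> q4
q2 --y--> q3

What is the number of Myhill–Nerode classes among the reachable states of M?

3

All states are reachable from the start state.
P0 = {q0,q1,q2,q4,q5,q6,q7,q8} | {q3}.
On input x, block {q0,q1,q2,q4,q5,q6,q7,q8} splits into {q0,q1,q2,q7} and {q4,q5,q6,q8}.
The partition is now stable with 3 blocks: {q0,q1,q2,q7} | {q3} | {q4,q5,q6,q8}.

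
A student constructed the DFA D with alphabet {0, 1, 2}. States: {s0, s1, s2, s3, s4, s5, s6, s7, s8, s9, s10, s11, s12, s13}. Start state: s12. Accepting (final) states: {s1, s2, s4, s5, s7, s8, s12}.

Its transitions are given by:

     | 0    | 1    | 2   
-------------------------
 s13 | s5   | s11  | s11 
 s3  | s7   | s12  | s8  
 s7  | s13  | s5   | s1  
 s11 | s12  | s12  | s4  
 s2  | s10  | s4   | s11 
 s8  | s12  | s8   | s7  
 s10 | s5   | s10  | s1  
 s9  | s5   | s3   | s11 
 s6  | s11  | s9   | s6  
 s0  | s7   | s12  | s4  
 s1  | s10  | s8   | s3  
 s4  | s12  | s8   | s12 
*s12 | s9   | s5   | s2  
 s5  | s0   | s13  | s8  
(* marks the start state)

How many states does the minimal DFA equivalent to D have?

7

Reachable states from the start: {s0,s1,s2,s3,s4,s5,s7,s8,s9,s10,s11,s12,s13}. Unreachable: {s6} — drop them.
Start with accepting vs non-accepting: {s1,s2,s4,s5,s7,s8,s12} | {s0,s3,s9,s10,s11,s13}.
Refine {s1,s2,s4,s5,s7,s8,s12} on symbol 0: members go to different blocks, giving {s1,s2,s5,s7,s12} and {s4,s8}.
Refine {s1,s2,s5,s7,s12} on symbol 1: members go to different blocks, giving {s1,s2} and {s7,s12} and {s5}.
Split {s0,s3,s9,s10,s11,s13} by δ(·,0) → {s0,s3,s11} and {s9,s10,s13}.
On input 1, block {s9,s10,s13} splits into {s9,s13} and {s10}.
The partition is now stable with 7 blocks: {s1,s2} | {s0,s3,s11} | {s4,s8} | {s7,s12} | {s5} | {s9,s13} | {s10}.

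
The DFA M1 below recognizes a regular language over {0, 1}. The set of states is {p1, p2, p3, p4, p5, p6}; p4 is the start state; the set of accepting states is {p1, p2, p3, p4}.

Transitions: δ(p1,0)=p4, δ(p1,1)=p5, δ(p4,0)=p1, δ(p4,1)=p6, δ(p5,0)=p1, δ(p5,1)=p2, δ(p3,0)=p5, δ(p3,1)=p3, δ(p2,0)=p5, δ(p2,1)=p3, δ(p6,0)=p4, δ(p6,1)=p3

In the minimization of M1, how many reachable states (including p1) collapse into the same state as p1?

All states are reachable from the start state.
Start with accepting vs non-accepting: {p1,p2,p3,p4} | {p5,p6}.
Refine {p1,p2,p3,p4} on symbol 0: members go to different blocks, giving {p1,p4} and {p2,p3}.
Stable partition: {p1,p4} | {p5,p6} | {p2,p3} — 3 equivalence classes.
State p1 belongs to the block {p1,p4}, which has 2 states.

2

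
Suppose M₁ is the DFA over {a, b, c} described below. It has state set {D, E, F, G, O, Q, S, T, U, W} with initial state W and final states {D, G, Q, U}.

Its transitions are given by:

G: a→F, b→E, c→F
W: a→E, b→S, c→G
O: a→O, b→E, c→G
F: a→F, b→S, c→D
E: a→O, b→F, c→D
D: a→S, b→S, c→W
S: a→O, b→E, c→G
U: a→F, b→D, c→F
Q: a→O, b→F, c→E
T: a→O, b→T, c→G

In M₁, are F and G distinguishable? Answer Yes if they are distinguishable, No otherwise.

Reachable states from the start: {D,E,F,G,O,S,W}. Unreachable: {Q,T,U} — drop them.
Start with accepting vs non-accepting: {D,G} | {E,F,O,S,W}.
No further refinement is possible. Final partition (2 blocks): {D,G} | {E,F,O,S,W}.
F and G end up in different blocks, so they are distinguishable. For instance, the string 'ε' is accepted from only G.

Yes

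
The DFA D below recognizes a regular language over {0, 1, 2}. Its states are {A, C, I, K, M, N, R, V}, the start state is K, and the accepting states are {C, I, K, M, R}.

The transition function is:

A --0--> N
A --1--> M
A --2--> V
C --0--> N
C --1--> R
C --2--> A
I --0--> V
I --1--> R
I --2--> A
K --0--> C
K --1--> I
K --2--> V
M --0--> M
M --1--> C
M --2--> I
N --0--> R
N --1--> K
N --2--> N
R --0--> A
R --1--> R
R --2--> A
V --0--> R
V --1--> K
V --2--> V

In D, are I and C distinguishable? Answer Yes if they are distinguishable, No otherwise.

P0 = {C,I,K,M,R} | {A,N,V}.
Split {C,I,K,M,R} by δ(·,0) → {C,I,R} and {K,M}.
On input 0, block {A,N,V} splits into {N,V} and {A}.
On input 0, block {C,I,R} splits into {C,I} and {R}.
On input 0, block {K,M} splits into {M} and {K}.
No further refinement is possible. Final partition (6 blocks): {C,I} | {N,V} | {M} | {A} | {R} | {K}.
I and C lie in the same block of the stable partition, so they are equivalent — no string distinguishes them.

No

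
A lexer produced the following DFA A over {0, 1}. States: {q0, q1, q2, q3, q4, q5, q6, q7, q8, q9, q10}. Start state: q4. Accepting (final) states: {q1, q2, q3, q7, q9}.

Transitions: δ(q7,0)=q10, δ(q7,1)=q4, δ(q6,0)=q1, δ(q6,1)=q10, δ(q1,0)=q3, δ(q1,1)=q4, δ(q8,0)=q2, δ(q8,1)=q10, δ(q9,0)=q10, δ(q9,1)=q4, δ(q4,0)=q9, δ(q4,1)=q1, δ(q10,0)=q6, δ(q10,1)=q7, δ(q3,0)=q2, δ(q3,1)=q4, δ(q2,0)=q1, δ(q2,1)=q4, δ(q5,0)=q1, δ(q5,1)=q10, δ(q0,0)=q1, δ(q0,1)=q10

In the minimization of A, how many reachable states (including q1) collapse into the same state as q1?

Reachable states from the start: {q1,q2,q3,q4,q6,q7,q9,q10}. Unreachable: {q0,q5,q8} — drop them.
Start with accepting vs non-accepting: {q1,q2,q3,q7,q9} | {q4,q6,q10}.
Refine {q1,q2,q3,q7,q9} on symbol 0: members go to different blocks, giving {q1,q2,q3} and {q7,q9}.
Split {q4,q6,q10} by δ(·,0) → {q4} and {q6} and {q10}.
No further refinement is possible. Final partition (5 blocks): {q1,q2,q3} | {q4} | {q7,q9} | {q6} | {q10}.
The equivalence class containing q1 is {q1,q2,q3}, of size 3.

3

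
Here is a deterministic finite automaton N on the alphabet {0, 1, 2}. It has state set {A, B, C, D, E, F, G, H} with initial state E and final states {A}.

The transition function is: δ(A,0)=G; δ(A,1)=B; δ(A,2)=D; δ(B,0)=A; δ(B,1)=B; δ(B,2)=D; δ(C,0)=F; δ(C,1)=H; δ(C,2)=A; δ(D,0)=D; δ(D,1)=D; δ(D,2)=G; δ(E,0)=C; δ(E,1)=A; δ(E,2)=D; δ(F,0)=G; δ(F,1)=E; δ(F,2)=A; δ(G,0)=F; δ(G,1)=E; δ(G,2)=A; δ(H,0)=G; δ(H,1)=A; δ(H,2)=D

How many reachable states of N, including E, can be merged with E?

Every state is reachable, so we keep all 8.
Initial partition by acceptance: {A} | {B,C,D,E,F,G,H}.
Split {B,C,D,E,F,G,H} by δ(·,0) → {C,D,E,F,G,H} and {B}.
On input 1, block {C,D,E,F,G,H} splits into {C,D,F,G} and {E,H}.
On input 1, block {C,D,F,G} splits into {C,F,G} and {D}.
No further refinement is possible. Final partition (5 blocks): {A} | {C,F,G} | {B} | {E,H} | {D}.
State E belongs to the block {E,H}, which has 2 states.

2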